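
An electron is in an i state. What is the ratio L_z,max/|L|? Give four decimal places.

The letter i corresponds to l = 6.
|L| = √42 ℏ ≈ 6.4807ℏ, while L_z,max = lℏ = 6ℏ.
L_z,max/|L| = 6/√42 = 0.9258.

L_z,max/|L| = 0.9258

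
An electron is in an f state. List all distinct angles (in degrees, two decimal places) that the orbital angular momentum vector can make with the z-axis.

θ ∈ {30.00°, 54.74°, 73.22°, 90.00°, 106.78°, 125.26°, 150.00°}

An f state has l = 3.
|L| = ℏ√(l(l+1)) = 2√3 ℏ.
cos θ = m_l/√12 for each m_l ∈ {-3, -2, -1, 0, 1, 2, 3}.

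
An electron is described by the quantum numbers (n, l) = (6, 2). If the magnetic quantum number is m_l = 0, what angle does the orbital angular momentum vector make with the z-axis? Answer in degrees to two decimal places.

θ ≈ 90.00°

|L|² = l(l+1)ℏ² = 6ℏ², so |L| = √6 ℏ.
L_z = m_l ℏ = 0ℏ.
cos θ = L_z/|L| = 0/√6, so θ ≈ 90.00°.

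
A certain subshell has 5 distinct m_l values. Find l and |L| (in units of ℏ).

Since there are 2l+1 = 5 values of m_l, l = 2.
Then |L| = √(l(l+1)) ℏ = √6 ℏ.

l = 2, |L| = √6 ℏ ≈ 2.449ℏ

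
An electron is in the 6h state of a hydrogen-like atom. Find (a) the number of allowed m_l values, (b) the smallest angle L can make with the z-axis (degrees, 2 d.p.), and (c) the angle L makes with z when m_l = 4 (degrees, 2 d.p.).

11 values; θ_min ≈ 24.09°; θ(m_l=4) ≈ 43.09°

For 6h, l = 5.
There are 2l+1 = 11 values of m_l.
cos θ_min = 5/√30, so θ_min ≈ 24.09°.
For m_l = 4: cos θ = 4/√30, θ ≈ 43.09°.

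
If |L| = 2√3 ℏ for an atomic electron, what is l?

l = 3

|L| = ℏ√(l(l+1)), so l(l+1) = 12.
Solving: l = 3.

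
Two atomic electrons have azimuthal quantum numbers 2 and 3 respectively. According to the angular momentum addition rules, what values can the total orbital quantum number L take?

Angular momentum addition gives L = |l₁ − l₂|, …, l₁ + l₂.
Allowed values: L = 1, 2, 3, 4, 5.

L = 1, 2, 3, 4, 5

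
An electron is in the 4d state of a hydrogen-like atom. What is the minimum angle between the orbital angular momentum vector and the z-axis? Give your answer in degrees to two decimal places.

4d means n = 4, l = 2.
|L|² = l(l+1)ℏ² = 6ℏ², so |L| = √6 ℏ.
The smallest angle corresponds to the largest L_z, i.e. m_l = l = 2, giving L_z = 2ℏ.
cos θ_min = 2/√6, so θ_min ≈ 35.26°.

θ_min ≈ 35.26°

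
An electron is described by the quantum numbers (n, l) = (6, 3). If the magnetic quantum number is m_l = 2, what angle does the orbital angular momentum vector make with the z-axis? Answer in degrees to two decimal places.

|L| = √(l(l+1)) ℏ = 2√3 ℏ.
L_z = m_l ℏ = 2ℏ.
cos θ = L_z/|L| = 2/√12, so θ ≈ 54.74°.

θ ≈ 54.74°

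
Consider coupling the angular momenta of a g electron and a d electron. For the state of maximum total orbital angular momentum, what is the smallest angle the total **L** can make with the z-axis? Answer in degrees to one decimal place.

L runs from |4 − 2| = 2 to 4 + 2 = 6.
So L can be 2, 3, 4, 5, 6.
The maximum is L = 6, with |L_tot| = ℏ√(6·7) = √42 ℏ.
The minimum angle with z is arccos(6/√42) ≈ 22.2°.

θ_min ≈ 22.2°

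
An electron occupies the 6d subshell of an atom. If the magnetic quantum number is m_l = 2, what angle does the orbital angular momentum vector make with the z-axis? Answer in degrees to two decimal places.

θ ≈ 35.26°

6d means n = 6, l = 2.
|L| = √(l(l+1)) ℏ = √6 ℏ.
L_z = m_l ℏ = 2ℏ.
cos θ = L_z/|L| = 2/√6, so θ ≈ 35.26°.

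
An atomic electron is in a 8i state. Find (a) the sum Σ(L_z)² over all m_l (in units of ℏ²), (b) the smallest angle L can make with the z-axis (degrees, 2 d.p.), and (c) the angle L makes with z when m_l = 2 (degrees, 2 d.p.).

Σ(L_z)² = 182 ℏ²; θ_min ≈ 22.21°; θ(m_l=2) ≈ 72.02°

The 8i subshell has l = 6.
Σ m_l² = 182, so Σ(L_z)² = 182 ℏ².
cos θ_min = 6/√42, so θ_min ≈ 22.21°.
For m_l = 2: cos θ = 2/√42, θ ≈ 72.02°.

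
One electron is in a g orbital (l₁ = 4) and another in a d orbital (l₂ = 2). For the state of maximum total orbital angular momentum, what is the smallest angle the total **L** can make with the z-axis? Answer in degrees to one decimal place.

θ_min ≈ 22.2°

L runs from |4 − 2| = 2 to 4 + 2 = 6.
L ∈ {2, 3, 4, 5, 6}.
The maximum is L = 6, with |L_tot| = ℏ√(6·7) = √42 ℏ.
The minimum angle with z is arccos(6/√42) ≈ 22.2°.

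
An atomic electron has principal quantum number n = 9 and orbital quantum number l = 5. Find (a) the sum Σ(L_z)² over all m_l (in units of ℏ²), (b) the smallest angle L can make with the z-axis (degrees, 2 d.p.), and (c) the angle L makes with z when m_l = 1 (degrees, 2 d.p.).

Σ(L_z)² = 110 ℏ²; θ_min ≈ 24.09°; θ(m_l=1) ≈ 79.48°

Σ m_l² = 110, so Σ(L_z)² = 110 ℏ².
cos θ_min = 5/√30, so θ_min ≈ 24.09°.
For m_l = 1: cos θ = 1/√30, θ ≈ 79.48°.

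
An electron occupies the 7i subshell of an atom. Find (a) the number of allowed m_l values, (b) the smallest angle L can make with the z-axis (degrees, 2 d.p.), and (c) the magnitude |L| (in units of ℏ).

13 values; θ_min ≈ 22.21°; |L| = √42 ℏ ≈ 6.481ℏ

7i means n = 7, l = 6.
There are 2l+1 = 13 values of m_l.
cos θ_min = 6/√42, so θ_min ≈ 22.21°.
|L| = ℏ√(6·7) = √42 ℏ ≈ 6.481ℏ.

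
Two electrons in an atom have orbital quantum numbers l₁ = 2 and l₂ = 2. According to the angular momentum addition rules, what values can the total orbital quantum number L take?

Angular momentum addition gives L = |l₁ − l₂|, …, l₁ + l₂.
Allowed values: L = 0, 1, 2, 3, 4.

L = 0, 1, 2, 3, 4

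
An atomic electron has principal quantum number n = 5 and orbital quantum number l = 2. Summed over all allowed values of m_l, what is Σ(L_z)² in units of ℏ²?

Σ(L_z)² = 10 ℏ²

The allowed m_l values are -2, -1, 0, 1, 2.
Σ m_l² = l(l+1)(2l+1)/3 = 2·3·5/3 = 10.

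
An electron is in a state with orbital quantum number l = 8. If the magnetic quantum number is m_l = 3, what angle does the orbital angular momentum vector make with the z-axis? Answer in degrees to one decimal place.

|L| = ℏ√(l(l+1)) = 6√2 ℏ.
L_z = m_l ℏ = 3ℏ.
cos θ = L_z/|L| = 3/√72, so θ ≈ 69.3°.

θ ≈ 69.3°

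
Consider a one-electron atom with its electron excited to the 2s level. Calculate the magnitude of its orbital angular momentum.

The 2s level has l = 0.
|L| = ℏ√(l(l+1)) = ℏ√0 = 0

|L| = 0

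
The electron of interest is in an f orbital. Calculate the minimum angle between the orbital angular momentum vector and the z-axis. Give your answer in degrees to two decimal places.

An f state has l = 3.
|L|² = l(l+1)ℏ² = 12ℏ², so |L| = 2√3 ℏ.
The smallest angle corresponds to the largest L_z, i.e. m_l = l = 3, giving L_z = 3ℏ.
cos θ_min = 3/√12, so θ_min ≈ 30.00°.

θ_min ≈ 30.00°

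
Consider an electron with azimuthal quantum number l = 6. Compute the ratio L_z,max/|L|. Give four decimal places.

|L| = √42 ℏ ≈ 6.4807ℏ, while L_z,max = lℏ = 6ℏ.
L_z,max/|L| = 6/√42 = 0.9258.

L_z,max/|L| = 0.9258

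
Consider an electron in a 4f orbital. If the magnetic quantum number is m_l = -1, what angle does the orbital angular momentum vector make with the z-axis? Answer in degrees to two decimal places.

4f means n = 4, l = 3.
|L| = √(l(l+1)) ℏ = 2√3 ℏ.
L_z = m_l ℏ = −1ℏ.
cos θ = L_z/|L| = -1/√12, so θ ≈ 106.78°.

θ ≈ 106.78°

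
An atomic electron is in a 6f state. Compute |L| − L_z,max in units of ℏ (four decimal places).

6f means n = 6, l = 3.
|L| = 2√3 ℏ ≈ 3.4641ℏ, while L_z,max = lℏ = 3ℏ.
The difference is (2√3 − 3)ℏ ≈ 0.4641ℏ.

|L| − L_z,max ≈ 0.4641ℏ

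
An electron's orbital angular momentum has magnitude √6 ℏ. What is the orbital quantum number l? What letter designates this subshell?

(|L|/ℏ)² = l(l+1) = 6.
l² + l − 6 = 0 ⇒ l = 2.

l = 2 (d orbital)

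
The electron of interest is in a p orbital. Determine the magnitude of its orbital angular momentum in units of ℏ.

|L| = √2 ℏ ≈ 1.414ℏ

A p state has l = 1.
|L| = ℏ√(l(l+1)) = ℏ√(1·2) = √2 ℏ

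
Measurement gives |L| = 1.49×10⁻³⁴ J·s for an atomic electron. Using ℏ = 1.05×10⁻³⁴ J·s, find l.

|L|/ℏ = (1.49×10⁻³⁴)/(1.05×10⁻³⁴) ≈ 1.419.
l(l+1) ≈ 1.419² ≈ 2.01, so l = 1.

l = 1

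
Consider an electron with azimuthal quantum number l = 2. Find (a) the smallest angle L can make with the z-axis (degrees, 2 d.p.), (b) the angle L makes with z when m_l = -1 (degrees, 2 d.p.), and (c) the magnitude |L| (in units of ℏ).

θ_min ≈ 35.26°; θ(m_l=-1) ≈ 114.09°; |L| = √6 ℏ ≈ 2.449ℏ

cos θ_min = 2/√6, so θ_min ≈ 35.26°.
For m_l = -1: cos θ = -1/√6, θ ≈ 114.09°.
|L| = ℏ√(2·3) = √6 ℏ ≈ 2.449ℏ.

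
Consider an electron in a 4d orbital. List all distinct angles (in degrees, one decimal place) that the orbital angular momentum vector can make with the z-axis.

The 4d subshell has l = 2.
|L| = ℏ√(l(l+1)) = √6 ℏ.
cos θ = m_l/√6 for each m_l ∈ {-2, -1, 0, 1, 2}.

θ ∈ {35.3°, 65.9°, 90.0°, 114.1°, 144.7°}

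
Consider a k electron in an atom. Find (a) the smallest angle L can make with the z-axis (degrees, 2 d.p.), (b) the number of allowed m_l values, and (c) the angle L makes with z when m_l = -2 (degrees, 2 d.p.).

θ_min ≈ 20.70°; 15 values; θ(m_l=-2) ≈ 105.50°

The letter k corresponds to l = 7.
cos θ_min = 7/√56, so θ_min ≈ 20.70°.
There are 2l+1 = 15 values of m_l.
For m_l = -2: cos θ = -2/√56, θ ≈ 105.50°.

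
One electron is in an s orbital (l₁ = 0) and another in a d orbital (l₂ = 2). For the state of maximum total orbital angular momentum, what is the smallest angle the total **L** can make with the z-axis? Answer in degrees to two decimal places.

By the triangle rule, |l₁ − l₂| ≤ L ≤ l₁ + l₂.
Allowed values: L = 2.
The maximum is L = 2, with |L_tot| = ℏ√(2·3) = √6 ℏ.
The minimum angle with z is arccos(2/√6) ≈ 35.26°.

θ_min ≈ 35.26°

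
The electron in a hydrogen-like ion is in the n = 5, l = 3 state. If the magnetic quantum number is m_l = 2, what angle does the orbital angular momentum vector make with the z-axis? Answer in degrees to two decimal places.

θ ≈ 54.74°

|L| = ℏ√(l(l+1)) = 2√3 ℏ.
L_z = m_l ℏ = 2ℏ.
cos θ = L_z/|L| = 2/√12, so θ ≈ 54.74°.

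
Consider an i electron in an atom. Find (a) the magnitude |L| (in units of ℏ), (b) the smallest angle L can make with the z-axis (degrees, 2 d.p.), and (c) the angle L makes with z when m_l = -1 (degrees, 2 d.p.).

|L| = √42 ℏ ≈ 6.481ℏ; θ_min ≈ 22.21°; θ(m_l=-1) ≈ 98.88°

For an i orbital, l = 6.
|L| = ℏ√(6·7) = √42 ℏ ≈ 6.481ℏ.
cos θ_min = 6/√42, so θ_min ≈ 22.21°.
For m_l = -1: cos θ = -1/√42, θ ≈ 98.88°.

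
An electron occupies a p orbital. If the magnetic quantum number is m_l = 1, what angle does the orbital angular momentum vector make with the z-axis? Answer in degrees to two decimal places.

For a p orbital, l = 1.
|L| = √(l(l+1)) ℏ = √2 ℏ.
L_z = m_l ℏ = 1ℏ.
cos θ = L_z/|L| = 1/√2, so θ ≈ 45.00°.

θ ≈ 45.00°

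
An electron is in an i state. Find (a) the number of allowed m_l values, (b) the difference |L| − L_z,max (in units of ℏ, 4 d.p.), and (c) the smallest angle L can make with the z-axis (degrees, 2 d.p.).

13 values; |L|−L_z,max ≈ 0.4807ℏ; θ_min ≈ 22.21°

I corresponds to l = 6.
There are 2l+1 = 13 values of m_l.
|L| − L_z,max = (√42 − 6)ℏ ≈ 0.4807ℏ.
cos θ_min = 6/√42, so θ_min ≈ 22.21°.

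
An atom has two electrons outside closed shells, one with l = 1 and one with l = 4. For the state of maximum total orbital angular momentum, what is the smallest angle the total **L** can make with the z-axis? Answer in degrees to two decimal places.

By the triangle rule, |l₁ − l₂| ≤ L ≤ l₁ + l₂.
So L can be 3, 4, 5.
The maximum is L = 5, with |L_tot| = ℏ√(5·6) = √30 ℏ.
The minimum angle with z is arccos(5/√30) ≈ 24.09°.

θ_min ≈ 24.09°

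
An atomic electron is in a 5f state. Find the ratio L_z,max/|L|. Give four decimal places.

For 5f, l = 3.
|L| = 2√3 ℏ ≈ 3.4641ℏ, while L_z,max = lℏ = 3ℏ.
L_z,max/|L| = 3/√12 = 0.8660.

L_z,max/|L| = 0.8660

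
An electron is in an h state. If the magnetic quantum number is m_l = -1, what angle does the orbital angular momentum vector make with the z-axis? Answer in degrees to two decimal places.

θ ≈ 100.52°

For an h orbital, l = 5.
|L|² = l(l+1)ℏ² = 30ℏ², so |L| = √30 ℏ.
L_z = m_l ℏ = −1ℏ.
cos θ = L_z/|L| = -1/√30, so θ ≈ 100.52°.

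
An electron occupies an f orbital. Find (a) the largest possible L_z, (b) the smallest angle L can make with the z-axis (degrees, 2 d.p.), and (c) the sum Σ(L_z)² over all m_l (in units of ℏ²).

An f state has l = 3.
L_z,max = lℏ = 3ℏ.
cos θ_min = 3/√12, so θ_min ≈ 30.00°.
Σ m_l² = 28, so Σ(L_z)² = 28 ℏ².

L_z,max = 3ℏ; θ_min ≈ 30.00°; Σ(L_z)² = 28 ℏ²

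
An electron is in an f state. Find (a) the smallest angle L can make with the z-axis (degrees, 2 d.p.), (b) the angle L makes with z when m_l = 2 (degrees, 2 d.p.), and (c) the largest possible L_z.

For an f orbital, l = 3.
cos θ_min = 3/√12, so θ_min ≈ 30.00°.
For m_l = 2: cos θ = 2/√12, θ ≈ 54.74°.
L_z,max = lℏ = 3ℏ.

θ_min ≈ 30.00°; θ(m_l=2) ≈ 54.74°; L_z,max = 3ℏ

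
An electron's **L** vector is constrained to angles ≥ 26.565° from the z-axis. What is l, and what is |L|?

l = 4, |L| = 2√5 ℏ ≈ 4.472ℏ

At minimum angle, m_l = l, so cos θ = l/√(l(l+1)); cos²θ = l/(l+1) = 0.8000.
Thus l = 0.8000/(1 − 0.8000) ≈ 4.
Then |L| = ℏ√(4·5) = 2√5 ℏ.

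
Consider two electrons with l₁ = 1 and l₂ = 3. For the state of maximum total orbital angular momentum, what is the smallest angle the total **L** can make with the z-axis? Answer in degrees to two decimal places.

θ_min ≈ 26.57°

L runs from |1 − 3| = 2 to 1 + 3 = 4.
So L can be 2, 3, 4.
The maximum is L = 4, with |L_tot| = ℏ√(4·5) = 2√5 ℏ.
The minimum angle with z is arccos(4/√20) ≈ 26.57°.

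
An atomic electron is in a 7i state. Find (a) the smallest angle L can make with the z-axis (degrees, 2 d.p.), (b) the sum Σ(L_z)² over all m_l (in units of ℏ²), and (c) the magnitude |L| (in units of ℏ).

For 7i, l = 6.
cos θ_min = 6/√42, so θ_min ≈ 22.21°.
Σ m_l² = 182, so Σ(L_z)² = 182 ℏ².
|L| = ℏ√(6·7) = √42 ℏ ≈ 6.481ℏ.

θ_min ≈ 22.21°; Σ(L_z)² = 182 ℏ²; |L| = √42 ℏ ≈ 6.481ℏ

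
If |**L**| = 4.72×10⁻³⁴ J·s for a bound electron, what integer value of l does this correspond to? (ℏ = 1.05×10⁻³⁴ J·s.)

|L|/ℏ = (4.72×10⁻³⁴)/(1.05×10⁻³⁴) ≈ 4.495.
Set l(l+1) = 20.21; the integer solution is l = 4.

l = 4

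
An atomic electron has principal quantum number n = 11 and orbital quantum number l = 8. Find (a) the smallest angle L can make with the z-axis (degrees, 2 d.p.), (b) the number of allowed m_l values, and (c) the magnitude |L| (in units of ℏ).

θ_min ≈ 19.47°; 17 values; |L| = 6√2 ℏ ≈ 8.485ℏ

cos θ_min = 8/√72, so θ_min ≈ 19.47°.
There are 2l+1 = 17 values of m_l.
|L| = ℏ√(8·9) = 6√2 ℏ ≈ 8.485ℏ.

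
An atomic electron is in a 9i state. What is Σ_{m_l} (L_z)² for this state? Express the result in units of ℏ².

The 9i subshell has l = 6.
m_l ∈ {-6, -5, -4, -3, -2, -1, 0, 1, 2, 3, 4, 5, 6}.
Σ m_l² = l(l+1)(2l+1)/3 = 6·7·13/3 = 182.

Σ(L_z)² = 182 ℏ²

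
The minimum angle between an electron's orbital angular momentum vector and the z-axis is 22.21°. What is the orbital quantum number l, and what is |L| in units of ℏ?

l = 6, |L| = √42 ℏ ≈ 6.481ℏ

cos θ_min = l/√(l(l+1)) = √(l/(l+1)), so l/(l+1) = cos²(22.21°) = 0.8571.
Thus l = 0.8571/(1 − 0.8571) ≈ 6.
Then |L| = ℏ√(6·7) = √42 ℏ.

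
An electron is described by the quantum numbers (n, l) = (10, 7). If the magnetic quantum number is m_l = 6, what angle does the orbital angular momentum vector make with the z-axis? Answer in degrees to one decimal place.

θ ≈ 36.7°

|L|² = l(l+1)ℏ² = 56ℏ², so |L| = 2√14 ℏ.
L_z = m_l ℏ = 6ℏ.
cos θ = L_z/|L| = 6/√56, so θ ≈ 36.7°.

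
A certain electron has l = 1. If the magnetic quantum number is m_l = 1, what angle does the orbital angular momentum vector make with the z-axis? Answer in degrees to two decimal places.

|L|² = l(l+1)ℏ² = 2ℏ², so |L| = √2 ℏ.
L_z = m_l ℏ = 1ℏ.
cos θ = L_z/|L| = 1/√2, so θ ≈ 45.00°.

θ ≈ 45.00°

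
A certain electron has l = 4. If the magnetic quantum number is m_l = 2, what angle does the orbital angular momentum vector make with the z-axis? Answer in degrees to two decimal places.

θ ≈ 63.43°

|L| = √(l(l+1)) ℏ = 2√5 ℏ.
L_z = m_l ℏ = 2ℏ.
cos θ = L_z/|L| = 2/√20, so θ ≈ 63.43°.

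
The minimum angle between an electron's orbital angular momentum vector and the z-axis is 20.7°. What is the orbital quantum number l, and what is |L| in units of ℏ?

l = 7, |L| = 2√14 ℏ ≈ 7.483ℏ

cos θ_min = l/√(l(l+1)) = √(l/(l+1)), so l/(l+1) = cos²(20.7°) = 0.8751.
Thus l = 0.8751/(1 − 0.8751) ≈ 7.
Then |L| = ℏ√(7·8) = 2√14 ℏ.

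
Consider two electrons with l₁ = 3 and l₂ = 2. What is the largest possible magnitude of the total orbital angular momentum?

L runs from |3 − 2| = 1 to 3 + 2 = 5.
So L can be 1, 2, 3, 4, 5.
The largest magnitude corresponds to L = 5: |L_tot| = ℏ√(5·6) = √30 ℏ.

|L_tot|_max = √30 ℏ ≈ 5.477ℏ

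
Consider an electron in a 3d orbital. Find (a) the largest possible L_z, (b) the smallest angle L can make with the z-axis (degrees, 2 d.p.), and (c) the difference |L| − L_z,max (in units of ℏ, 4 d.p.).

The 3d subshell has l = 2.
L_z,max = lℏ = 2ℏ.
cos θ_min = 2/√6, so θ_min ≈ 35.26°.
|L| − L_z,max = (√6 − 2)ℏ ≈ 0.4495ℏ.

L_z,max = 2ℏ; θ_min ≈ 35.26°; |L|−L_z,max ≈ 0.4495ℏ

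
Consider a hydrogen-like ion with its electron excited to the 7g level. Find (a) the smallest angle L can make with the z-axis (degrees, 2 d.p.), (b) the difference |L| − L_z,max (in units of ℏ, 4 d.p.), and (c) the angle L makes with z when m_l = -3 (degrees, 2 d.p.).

The 7g level has l = 4.
cos θ_min = 4/√20, so θ_min ≈ 26.57°.
|L| − L_z,max = (2√5 − 4)ℏ ≈ 0.4721ℏ.
For m_l = -3: cos θ = -3/√20, θ ≈ 132.13°.

θ_min ≈ 26.57°; |L|−L_z,max ≈ 0.4721ℏ; θ(m_l=-3) ≈ 132.13°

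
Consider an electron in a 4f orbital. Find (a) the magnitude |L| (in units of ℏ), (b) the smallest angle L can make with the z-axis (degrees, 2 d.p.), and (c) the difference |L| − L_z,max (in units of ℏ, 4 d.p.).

|L| = 2√3 ℏ ≈ 3.464ℏ; θ_min ≈ 30.00°; |L|−L_z,max ≈ 0.4641ℏ

The 4f subshell has l = 3.
|L| = ℏ√(3·4) = 2√3 ℏ ≈ 3.464ℏ.
cos θ_min = 3/√12, so θ_min ≈ 30.00°.
|L| − L_z,max = (2√3 − 3)ℏ ≈ 0.4641ℏ.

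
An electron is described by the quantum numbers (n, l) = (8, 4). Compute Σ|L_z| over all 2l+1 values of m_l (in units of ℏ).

m_l ∈ {-4, -3, -2, -1, 0, 1, 2, 3, 4}.
Σ|m_l| = l(l+1) = 20.

Σ|L_z| = 20 ℏ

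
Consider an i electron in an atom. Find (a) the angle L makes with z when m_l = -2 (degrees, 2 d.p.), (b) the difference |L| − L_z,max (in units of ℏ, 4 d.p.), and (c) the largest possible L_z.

An i state has l = 6.
For m_l = -2: cos θ = -2/√42, θ ≈ 107.98°.
|L| − L_z,max = (√42 − 6)ℏ ≈ 0.4807ℏ.
L_z,max = lℏ = 6ℏ.

θ(m_l=-2) ≈ 107.98°; |L|−L_z,max ≈ 0.4807ℏ; L_z,max = 6ℏ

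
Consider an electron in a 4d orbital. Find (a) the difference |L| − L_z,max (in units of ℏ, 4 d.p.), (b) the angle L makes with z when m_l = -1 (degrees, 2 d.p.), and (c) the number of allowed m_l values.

4d means n = 4, l = 2.
|L| − L_z,max = (√6 − 2)ℏ ≈ 0.4495ℏ.
For m_l = -1: cos θ = -1/√6, θ ≈ 114.09°.
There are 2l+1 = 5 values of m_l.

|L|−L_z,max ≈ 0.4495ℏ; θ(m_l=-1) ≈ 114.09°; 5 values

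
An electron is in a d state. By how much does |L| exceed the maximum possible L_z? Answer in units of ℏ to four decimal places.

The letter d corresponds to l = 2.
|L| = √6 ℏ ≈ 2.4495ℏ, while L_z,max = lℏ = 2ℏ.
The difference is (√6 − 2)ℏ ≈ 0.4495ℏ.

|L| − L_z,max ≈ 0.4495ℏ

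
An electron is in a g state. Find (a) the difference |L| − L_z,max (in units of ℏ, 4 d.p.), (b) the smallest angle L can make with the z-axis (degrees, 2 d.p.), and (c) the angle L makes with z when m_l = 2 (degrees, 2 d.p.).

|L|−L_z,max ≈ 0.4721ℏ; θ_min ≈ 26.57°; θ(m_l=2) ≈ 63.43°

For a g orbital, l = 4.
|L| − L_z,max = (2√5 − 4)ℏ ≈ 0.4721ℏ.
cos θ_min = 4/√20, so θ_min ≈ 26.57°.
For m_l = 2: cos θ = 2/√20, θ ≈ 63.43°.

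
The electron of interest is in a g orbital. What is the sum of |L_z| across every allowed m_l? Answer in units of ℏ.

For a g orbital, l = 4.
The allowed m_l values are -4, -3, -2, -1, 0, 1, 2, 3, 4.
Σ|m_l| = 2·4(4+1)/2 = 20.

Σ|L_z| = 20 ℏ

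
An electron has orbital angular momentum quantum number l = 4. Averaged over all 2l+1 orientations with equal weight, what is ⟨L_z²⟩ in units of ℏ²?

⟨L_z²⟩ = 6.667 ℏ²

The allowed m_l values are -4, -3, -2, -1, 0, 1, 2, 3, 4.
⟨L_z²⟩ = ℏ²·l(l+1)/3 = 6.667ℏ².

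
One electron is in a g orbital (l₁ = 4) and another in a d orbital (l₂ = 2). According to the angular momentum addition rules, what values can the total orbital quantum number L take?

L = 2, 3, 4, 5, 6

Angular momentum addition gives L = |l₁ − l₂|, …, l₁ + l₂.
Allowed values: L = 2, 3, 4, 5, 6.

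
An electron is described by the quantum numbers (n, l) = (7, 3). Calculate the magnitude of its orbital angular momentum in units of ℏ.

|L| = ℏ√(l(l+1)) = ℏ√(3·4) = 2√3 ℏ

|L| = 2√3 ℏ ≈ 3.464ℏ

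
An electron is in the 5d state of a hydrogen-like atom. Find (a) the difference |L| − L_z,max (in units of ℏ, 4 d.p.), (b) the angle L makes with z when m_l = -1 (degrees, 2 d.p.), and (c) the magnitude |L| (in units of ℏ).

|L|−L_z,max ≈ 0.4495ℏ; θ(m_l=-1) ≈ 114.09°; |L| = √6 ℏ ≈ 2.449ℏ

The 5d subshell has l = 2.
|L| − L_z,max = (√6 − 2)ℏ ≈ 0.4495ℏ.
For m_l = -1: cos θ = -1/√6, θ ≈ 114.09°.
|L| = ℏ√(2·3) = √6 ℏ ≈ 2.449ℏ.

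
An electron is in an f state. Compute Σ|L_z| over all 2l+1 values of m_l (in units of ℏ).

An f state has l = 3.
The allowed m_l values are -3, -2, -1, 0, 1, 2, 3.
Σ|m_l| = 2(1+2+…+3) = 12.

Σ|L_z| = 12 ℏ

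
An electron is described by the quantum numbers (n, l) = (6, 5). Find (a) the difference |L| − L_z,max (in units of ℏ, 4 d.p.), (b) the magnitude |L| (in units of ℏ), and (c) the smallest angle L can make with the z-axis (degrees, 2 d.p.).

|L| − L_z,max = (√30 − 5)ℏ ≈ 0.4772ℏ.
|L| = ℏ√(5·6) = √30 ℏ ≈ 5.477ℏ.
cos θ_min = 5/√30, so θ_min ≈ 24.09°.

|L|−L_z,max ≈ 0.4772ℏ; |L| = √30 ℏ ≈ 5.477ℏ; θ_min ≈ 24.09°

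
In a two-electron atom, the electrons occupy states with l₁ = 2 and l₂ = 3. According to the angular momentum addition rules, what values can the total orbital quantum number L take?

L runs from |2 − 3| = 1 to 2 + 3 = 5.
L ∈ {1, 2, 3, 4, 5}.

L = 1, 2, 3, 4, 5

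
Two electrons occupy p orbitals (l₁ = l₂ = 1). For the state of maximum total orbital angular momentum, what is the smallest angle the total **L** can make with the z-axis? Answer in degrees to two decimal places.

θ_min ≈ 35.26°

Angular momentum addition gives L = |l₁ − l₂|, …, l₁ + l₂.
So L can be 0, 1, 2.
The maximum is L = 2, with |L_tot| = ℏ√(2·3) = √6 ℏ.
The minimum angle with z is arccos(2/√6) ≈ 35.26°.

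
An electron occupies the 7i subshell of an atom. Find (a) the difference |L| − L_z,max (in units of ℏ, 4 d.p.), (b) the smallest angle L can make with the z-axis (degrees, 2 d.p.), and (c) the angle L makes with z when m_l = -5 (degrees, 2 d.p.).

|L|−L_z,max ≈ 0.4807ℏ; θ_min ≈ 22.21°; θ(m_l=-5) ≈ 140.49°

7i means n = 7, l = 6.
|L| − L_z,max = (√42 − 6)ℏ ≈ 0.4807ℏ.
cos θ_min = 6/√42, so θ_min ≈ 22.21°.
For m_l = -5: cos θ = -5/√42, θ ≈ 140.49°.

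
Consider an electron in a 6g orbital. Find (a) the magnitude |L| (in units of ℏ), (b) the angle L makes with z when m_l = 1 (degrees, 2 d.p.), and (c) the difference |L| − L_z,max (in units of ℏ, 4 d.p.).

6g means n = 6, l = 4.
|L| = ℏ√(4·5) = 2√5 ℏ ≈ 4.472ℏ.
For m_l = 1: cos θ = 1/√20, θ ≈ 77.08°.
|L| − L_z,max = (2√5 − 4)ℏ ≈ 0.4721ℏ.

|L| = 2√5 ℏ ≈ 4.472ℏ; θ(m_l=1) ≈ 77.08°; |L|−L_z,max ≈ 0.4721ℏ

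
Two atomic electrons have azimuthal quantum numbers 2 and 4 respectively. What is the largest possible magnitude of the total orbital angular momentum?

|L_tot|_max = √42 ℏ ≈ 6.481ℏ

L runs from |2 − 4| = 2 to 2 + 4 = 6.
So L can be 2, 3, 4, 5, 6.
The largest magnitude corresponds to L = 6: |L_tot| = ℏ√(6·7) = √42 ℏ.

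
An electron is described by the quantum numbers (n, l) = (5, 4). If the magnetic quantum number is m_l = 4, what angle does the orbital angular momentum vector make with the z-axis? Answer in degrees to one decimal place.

θ ≈ 26.6°

|L| = ℏ√(l(l+1)) = 2√5 ℏ.
L_z = m_l ℏ = 4ℏ.
cos θ = L_z/|L| = 4/√20, so θ ≈ 26.6°.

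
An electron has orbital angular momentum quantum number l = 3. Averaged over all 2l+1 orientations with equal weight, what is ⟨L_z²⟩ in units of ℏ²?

m_l ∈ {-3, -2, -1, 0, 1, 2, 3}.
⟨L_z²⟩ = ℏ²·(Σ m_l²)/(2l+1) = ℏ²·28/7 = 4ℏ².

⟨L_z²⟩ = 4 ℏ²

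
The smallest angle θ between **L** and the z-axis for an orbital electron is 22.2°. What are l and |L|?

l = 6, |L| = √42 ℏ ≈ 6.481ℏ

At minimum angle, m_l = l, so cos θ = l/√(l(l+1)); cos²θ = l/(l+1) = 0.8572.
l = cos²θ/sin²θ ≈ 6.
Then |L| = ℏ√(6·7) = √42 ℏ.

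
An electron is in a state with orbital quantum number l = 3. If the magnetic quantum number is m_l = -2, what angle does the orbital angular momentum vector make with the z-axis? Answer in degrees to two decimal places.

θ ≈ 125.26°

|L|² = l(l+1)ℏ² = 12ℏ², so |L| = 2√3 ℏ.
L_z = m_l ℏ = −2ℏ.
cos θ = L_z/|L| = -2/√12, so θ ≈ 125.26°.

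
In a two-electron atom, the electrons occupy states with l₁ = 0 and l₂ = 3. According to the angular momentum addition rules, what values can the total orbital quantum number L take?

L = 3

The total orbital quantum number L ranges from |l₁ − l₂| to l₁ + l₂ in integer steps.
Allowed values: L = 3.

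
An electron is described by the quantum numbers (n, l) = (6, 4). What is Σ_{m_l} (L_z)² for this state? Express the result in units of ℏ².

Σ(L_z)² = 60 ℏ²

m_l runs from −4 to 4, i.e. {-4, -3, -2, -1, 0, 1, 2, 3, 4}.
Σ m_l² = l(l+1)(2l+1)/3 = 4·5·9/3 = 60.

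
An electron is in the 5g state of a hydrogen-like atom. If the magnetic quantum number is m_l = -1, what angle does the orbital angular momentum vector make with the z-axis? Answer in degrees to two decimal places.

θ ≈ 102.92°

The 5g subshell has l = 4.
|L| = ℏ√(l(l+1)) = 2√5 ℏ.
L_z = m_l ℏ = −1ℏ.
cos θ = L_z/|L| = -1/√20, so θ ≈ 102.92°.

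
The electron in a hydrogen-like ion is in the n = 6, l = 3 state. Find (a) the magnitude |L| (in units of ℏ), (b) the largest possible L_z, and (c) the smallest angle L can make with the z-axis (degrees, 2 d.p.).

|L| = ℏ√(3·4) = 2√3 ℏ ≈ 3.464ℏ.
L_z,max = lℏ = 3ℏ.
cos θ_min = 3/√12, so θ_min ≈ 30.00°.

|L| = 2√3 ℏ ≈ 3.464ℏ; L_z,max = 3ℏ; θ_min ≈ 30.00°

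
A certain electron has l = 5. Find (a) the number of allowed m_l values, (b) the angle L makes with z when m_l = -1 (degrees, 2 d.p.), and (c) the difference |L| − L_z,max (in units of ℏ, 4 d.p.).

There are 2l+1 = 11 values of m_l.
For m_l = -1: cos θ = -1/√30, θ ≈ 100.52°.
|L| − L_z,max = (√30 − 5)ℏ ≈ 0.4772ℏ.

11 values; θ(m_l=-1) ≈ 100.52°; |L|−L_z,max ≈ 0.4772ℏ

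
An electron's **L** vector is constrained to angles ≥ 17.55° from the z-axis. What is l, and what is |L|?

cos²θ_min = l/(l+1) = 0.9091.
Thus l = 0.9091/(1 − 0.9091) ≈ 10.
Then |L| = ℏ√(10·11) = √110 ℏ.

l = 10, |L| = √110 ℏ ≈ 10.488ℏ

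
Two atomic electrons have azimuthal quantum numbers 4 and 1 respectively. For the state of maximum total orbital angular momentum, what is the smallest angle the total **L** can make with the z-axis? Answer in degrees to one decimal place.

The total orbital quantum number L ranges from |l₁ − l₂| to l₁ + l₂ in integer steps.
L ∈ {3, 4, 5}.
The maximum is L = 5, with |L_tot| = ℏ√(5·6) = √30 ℏ.
The minimum angle with z is arccos(5/√30) ≈ 24.1°.

θ_min ≈ 24.1°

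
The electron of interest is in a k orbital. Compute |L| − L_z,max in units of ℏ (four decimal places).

The letter k corresponds to l = 7.
|L| = 2√14 ℏ ≈ 7.4833ℏ, while L_z,max = lℏ = 7ℏ.
The difference is (2√14 − 7)ℏ ≈ 0.4833ℏ.

|L| − L_z,max ≈ 0.4833ℏ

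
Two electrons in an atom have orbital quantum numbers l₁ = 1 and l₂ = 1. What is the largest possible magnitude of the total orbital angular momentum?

L runs from |1 − 1| = 0 to 1 + 1 = 2.
Allowed values: L = 0, 1, 2.
The largest magnitude corresponds to L = 2: |L_tot| = ℏ√(2·3) = √6 ℏ.

|L_tot|_max = √6 ℏ ≈ 2.449ℏ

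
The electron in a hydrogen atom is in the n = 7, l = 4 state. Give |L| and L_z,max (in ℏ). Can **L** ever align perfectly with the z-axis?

No: L_z,max = 4ℏ < |L| = 2√5 ℏ ≈ 4.472ℏ

|L| = 2√5 ℏ ≈ 4.4721ℏ, while L_z,max = lℏ = 4ℏ.
Since |L| > L_z,max, the vector can never point exactly along z; the closest it comes is θ_min = arccos(4/√20) ≈ 26.6°.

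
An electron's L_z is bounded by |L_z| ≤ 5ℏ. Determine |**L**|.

|L| = √30 ℏ ≈ 5.477ℏ

Since max m_l = l, l = 5.
|L| = √(l(l+1)) ℏ = √30 ℏ.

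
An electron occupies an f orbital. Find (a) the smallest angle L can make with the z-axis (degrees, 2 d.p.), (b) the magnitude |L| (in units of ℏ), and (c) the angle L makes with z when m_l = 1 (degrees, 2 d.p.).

θ_min ≈ 30.00°; |L| = 2√3 ℏ ≈ 3.464ℏ; θ(m_l=1) ≈ 73.22°

For an f orbital, l = 3.
cos θ_min = 3/√12, so θ_min ≈ 30.00°.
|L| = ℏ√(3·4) = 2√3 ℏ ≈ 3.464ℏ.
For m_l = 1: cos θ = 1/√12, θ ≈ 73.22°.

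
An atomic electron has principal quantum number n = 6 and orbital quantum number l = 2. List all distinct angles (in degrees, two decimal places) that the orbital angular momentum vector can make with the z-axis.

θ ∈ {35.26°, 65.91°, 90.00°, 114.09°, 144.74°}

|L| = ℏ√(l(l+1)) = √6 ℏ.
cos θ = m_l/√6 for each m_l ∈ {-2, -1, 0, 1, 2}.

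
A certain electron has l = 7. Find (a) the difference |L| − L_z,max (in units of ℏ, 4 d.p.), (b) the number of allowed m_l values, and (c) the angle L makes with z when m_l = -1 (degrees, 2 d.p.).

|L|−L_z,max ≈ 0.4833ℏ; 15 values; θ(m_l=-1) ≈ 97.68°

|L| − L_z,max = (2√14 − 7)ℏ ≈ 0.4833ℏ.
There are 2l+1 = 15 values of m_l.
For m_l = -1: cos θ = -1/√56, θ ≈ 97.68°.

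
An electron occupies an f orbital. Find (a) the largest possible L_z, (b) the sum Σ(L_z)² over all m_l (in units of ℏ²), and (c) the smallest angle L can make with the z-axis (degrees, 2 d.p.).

For an f orbital, l = 3.
L_z,max = lℏ = 3ℏ.
Σ m_l² = 28, so Σ(L_z)² = 28 ℏ².
cos θ_min = 3/√12, so θ_min ≈ 30.00°.

L_z,max = 3ℏ; Σ(L_z)² = 28 ℏ²; θ_min ≈ 30.00°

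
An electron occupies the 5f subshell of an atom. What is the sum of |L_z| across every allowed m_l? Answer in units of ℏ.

Σ|L_z| = 12 ℏ

For 5f, l = 3.
m_l runs from −3 to 3, i.e. {-3, -2, -1, 0, 1, 2, 3}.
Σ|m_l| = 2(1+2+…+3) = 12.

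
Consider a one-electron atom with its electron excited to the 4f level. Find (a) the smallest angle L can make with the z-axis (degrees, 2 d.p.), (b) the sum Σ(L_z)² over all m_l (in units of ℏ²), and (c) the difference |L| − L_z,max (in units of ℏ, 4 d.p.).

θ_min ≈ 30.00°; Σ(L_z)² = 28 ℏ²; |L|−L_z,max ≈ 0.4641ℏ

The 4f level has l = 3.
cos θ_min = 3/√12, so θ_min ≈ 30.00°.
Σ m_l² = 28, so Σ(L_z)² = 28 ℏ².
|L| − L_z,max = (2√3 − 3)ℏ ≈ 0.4641ℏ.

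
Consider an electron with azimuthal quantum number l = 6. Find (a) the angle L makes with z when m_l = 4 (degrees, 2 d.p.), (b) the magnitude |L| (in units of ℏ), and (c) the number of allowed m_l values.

θ(m_l=4) ≈ 51.89°; |L| = √42 ℏ ≈ 6.481ℏ; 13 values

For m_l = 4: cos θ = 4/√42, θ ≈ 51.89°.
|L| = ℏ√(6·7) = √42 ℏ ≈ 6.481ℏ.
There are 2l+1 = 13 values of m_l.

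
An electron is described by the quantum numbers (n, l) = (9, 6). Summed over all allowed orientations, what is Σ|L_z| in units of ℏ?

Σ|L_z| = 42 ℏ

The allowed m_l values are -6, -5, -4, -3, -2, -1, 0, 1, 2, 3, 4, 5, 6.
Σ|m_l| = 2·6(6+1)/2 = 42.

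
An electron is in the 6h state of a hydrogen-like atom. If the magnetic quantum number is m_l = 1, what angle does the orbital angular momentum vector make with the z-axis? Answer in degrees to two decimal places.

θ ≈ 79.48°

For 6h, l = 5.
|L| = ℏ√(l(l+1)) = √30 ℏ.
L_z = m_l ℏ = 1ℏ.
cos θ = L_z/|L| = 1/√30, so θ ≈ 79.48°.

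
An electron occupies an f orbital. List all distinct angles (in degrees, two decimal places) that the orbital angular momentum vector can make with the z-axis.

θ ∈ {30.00°, 54.74°, 73.22°, 90.00°, 106.78°, 125.26°, 150.00°}

An f state has l = 3.
|L| = ℏ√(l(l+1)) = 2√3 ℏ.
cos θ = m_l/√12 for each m_l ∈ {-3, -2, -1, 0, 1, 2, 3}.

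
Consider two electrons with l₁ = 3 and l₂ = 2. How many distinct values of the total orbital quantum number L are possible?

5

L runs from |3 − 2| = 1 to 3 + 2 = 5.
Allowed values: L = 1, 2, 3, 4, 5.
That is 5 values.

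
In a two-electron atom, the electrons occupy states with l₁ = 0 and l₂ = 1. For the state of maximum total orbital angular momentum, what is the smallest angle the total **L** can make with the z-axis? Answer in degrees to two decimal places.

θ_min ≈ 45.00°

The total orbital quantum number L ranges from |l₁ − l₂| to l₁ + l₂ in integer steps.
L ∈ {1}.
The maximum is L = 1, with |L_tot| = ℏ√(1·2) = √2 ℏ.
The minimum angle with z is arccos(1/√2) ≈ 45.00°.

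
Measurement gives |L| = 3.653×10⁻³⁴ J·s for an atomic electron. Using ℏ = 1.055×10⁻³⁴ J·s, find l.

l = 3

|L|/ℏ = (3.653×10⁻³⁴)/(1.055×10⁻³⁴) ≈ 3.463.
(|L|/ℏ)² = l(l+1) ≈ 11.99 ⇒ l = 3.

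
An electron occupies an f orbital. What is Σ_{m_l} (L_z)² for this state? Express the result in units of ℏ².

Σ(L_z)² = 28 ℏ²

For an f orbital, l = 3.
The allowed m_l values are -3, -2, -1, 0, 1, 2, 3.
Summing m² from −3 to 3: Σ m_l² = 28.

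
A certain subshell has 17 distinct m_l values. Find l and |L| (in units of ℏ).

l = 8, |L| = 6√2 ℏ ≈ 8.485ℏ

Since there are 2l+1 = 17 values of m_l, l = 8.
|L| = ℏ√(l(l+1)) = ℏ√(8·9) = 6√2 ℏ.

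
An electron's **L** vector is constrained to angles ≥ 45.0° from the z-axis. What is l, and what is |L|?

l = 1, |L| = √2 ℏ ≈ 1.414ℏ

cos θ_min = l/√(l(l+1)) = √(l/(l+1)), so l/(l+1) = cos²(45.0°) = 0.5000.
l = cos²θ/sin²θ ≈ 1.
Then |L| = ℏ√(1·2) = √2 ℏ.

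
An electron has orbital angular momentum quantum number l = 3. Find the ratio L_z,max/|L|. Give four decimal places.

L_z,max/|L| = 0.8660

|L| = 2√3 ℏ ≈ 3.4641ℏ, while L_z,max = lℏ = 3ℏ.
L_z,max/|L| = 3/√12 = 0.8660.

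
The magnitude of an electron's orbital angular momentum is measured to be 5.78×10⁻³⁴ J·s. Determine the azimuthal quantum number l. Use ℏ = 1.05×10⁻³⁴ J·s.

|L|/ℏ = (5.78×10⁻³⁴)/(1.05×10⁻³⁴) ≈ 5.505.
Set l(l+1) = 30.30; the integer solution is l = 5.

l = 5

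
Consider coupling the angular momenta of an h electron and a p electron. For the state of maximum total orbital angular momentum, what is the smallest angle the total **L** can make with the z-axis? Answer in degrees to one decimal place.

θ_min ≈ 22.2°

The total orbital quantum number L ranges from |l₁ − l₂| to l₁ + l₂ in integer steps.
L ∈ {4, 5, 6}.
The maximum is L = 6, with |L_tot| = ℏ√(6·7) = √42 ℏ.
The minimum angle with z is arccos(6/√42) ≈ 22.2°.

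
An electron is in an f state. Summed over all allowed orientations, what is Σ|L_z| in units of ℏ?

Σ|L_z| = 12 ℏ

For an f orbital, l = 3.
m_l runs from −3 to 3, i.e. {-3, -2, -1, 0, 1, 2, 3}.
Σ|m_l| = l(l+1) = 12.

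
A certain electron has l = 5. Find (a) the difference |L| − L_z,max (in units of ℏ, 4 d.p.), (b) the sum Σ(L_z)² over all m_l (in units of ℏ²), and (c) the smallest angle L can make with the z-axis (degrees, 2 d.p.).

|L| − L_z,max = (√30 − 5)ℏ ≈ 0.4772ℏ.
Σ m_l² = 110, so Σ(L_z)² = 110 ℏ².
cos θ_min = 5/√30, so θ_min ≈ 24.09°.

|L|−L_z,max ≈ 0.4772ℏ; Σ(L_z)² = 110 ℏ²; θ_min ≈ 24.09°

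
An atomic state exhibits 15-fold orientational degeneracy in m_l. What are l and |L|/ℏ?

Since there are 2l+1 = 15 values of m_l, l = 7.
Then |L| = √(l(l+1)) ℏ = 2√14 ℏ.

l = 7, |L| = 2√14 ℏ ≈ 7.483ℏ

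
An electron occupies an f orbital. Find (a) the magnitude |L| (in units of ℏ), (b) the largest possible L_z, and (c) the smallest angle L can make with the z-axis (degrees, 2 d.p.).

The letter f corresponds to l = 3.
|L| = ℏ√(3·4) = 2√3 ℏ ≈ 3.464ℏ.
L_z,max = lℏ = 3ℏ.
cos θ_min = 3/√12, so θ_min ≈ 30.00°.

|L| = 2√3 ℏ ≈ 3.464ℏ; L_z,max = 3ℏ; θ_min ≈ 30.00°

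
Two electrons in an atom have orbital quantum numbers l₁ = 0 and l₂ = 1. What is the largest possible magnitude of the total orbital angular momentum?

|L_tot|_max = √2 ℏ ≈ 1.414ℏ

The total orbital quantum number L ranges from |l₁ − l₂| to l₁ + l₂ in integer steps.
L ∈ {1}.
The largest magnitude corresponds to L = 1: |L_tot| = ℏ√(1·2) = √2 ℏ.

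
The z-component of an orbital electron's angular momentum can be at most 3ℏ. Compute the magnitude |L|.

L_z,max = lℏ, so l = 3.
Then |L| = ℏ√(3·4) = 2√3 ℏ.

|L| = 2√3 ℏ ≈ 3.464ℏ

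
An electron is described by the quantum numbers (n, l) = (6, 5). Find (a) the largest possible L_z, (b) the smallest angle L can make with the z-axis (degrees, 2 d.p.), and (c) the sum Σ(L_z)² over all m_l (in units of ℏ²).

L_z,max = lℏ = 5ℏ.
cos θ_min = 5/√30, so θ_min ≈ 24.09°.
Σ m_l² = 110, so Σ(L_z)² = 110 ℏ².

L_z,max = 5ℏ; θ_min ≈ 24.09°; Σ(L_z)² = 110 ℏ²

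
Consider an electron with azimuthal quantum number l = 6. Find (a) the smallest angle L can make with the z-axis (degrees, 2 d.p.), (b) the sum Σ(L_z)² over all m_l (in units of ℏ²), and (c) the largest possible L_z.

θ_min ≈ 22.21°; Σ(L_z)² = 182 ℏ²; L_z,max = 6ℏ

cos θ_min = 6/√42, so θ_min ≈ 22.21°.
Σ m_l² = 182, so Σ(L_z)² = 182 ℏ².
L_z,max = lℏ = 6ℏ.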